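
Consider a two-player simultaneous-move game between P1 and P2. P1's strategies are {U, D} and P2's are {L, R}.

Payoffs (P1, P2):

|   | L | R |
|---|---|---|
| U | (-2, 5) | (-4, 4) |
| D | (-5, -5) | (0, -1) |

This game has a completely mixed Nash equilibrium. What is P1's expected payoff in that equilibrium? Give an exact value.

First find y, the probability P2 plays L, from P1's indifference between U and D: −2y − 4(1−y) = −5y, giving y = 4/7.
Since P1 is indifferent in equilibrium, P1's expected payoff equals the payoff from either row against (4/7, 3/7). Using U: −2(4/7) − 4(3/7) = -20/7.

-20/7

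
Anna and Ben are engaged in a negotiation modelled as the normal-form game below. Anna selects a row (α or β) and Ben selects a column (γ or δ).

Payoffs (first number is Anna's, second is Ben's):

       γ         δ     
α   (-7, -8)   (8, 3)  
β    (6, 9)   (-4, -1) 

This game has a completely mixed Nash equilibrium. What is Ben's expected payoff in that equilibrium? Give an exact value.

19/21

First find x, the probability Anna plays α, from Ben's indifference between γ and δ: −8x + 9(1−x) = 3x − (1−x), giving x = 10/21.
Since Ben is indifferent in equilibrium, Ben's expected payoff equals the payoff from either column against (10/21, 11/21). Using γ: −8(10/21) + 9(11/21) = 19/21.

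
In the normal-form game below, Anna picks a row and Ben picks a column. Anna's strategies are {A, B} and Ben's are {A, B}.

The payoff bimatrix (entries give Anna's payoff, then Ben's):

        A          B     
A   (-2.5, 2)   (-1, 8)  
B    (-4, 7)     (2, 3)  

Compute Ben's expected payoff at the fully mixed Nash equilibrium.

5

First find p, the probability Anna plays A, from Ben's indifference between A and B: 2p + 7(1−p) = 8p + 3(1−p), giving p = 2/5.
Since Ben is indifferent in equilibrium, Ben's expected payoff equals the payoff from either column against (2/5, 3/5). Using A: 2(2/5) + 7(3/5) = 5.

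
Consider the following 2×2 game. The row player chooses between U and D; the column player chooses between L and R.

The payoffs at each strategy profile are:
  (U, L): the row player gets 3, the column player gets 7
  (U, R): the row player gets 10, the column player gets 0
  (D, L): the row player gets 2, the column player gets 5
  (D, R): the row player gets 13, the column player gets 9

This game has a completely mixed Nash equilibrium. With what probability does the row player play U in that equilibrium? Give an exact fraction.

Let r be the probability that the row player plays U. In a completely mixed equilibrium, the column player must be indifferent between L and R.
The column player's expected payoff from L is 7r + 5(1−r); from R it is 9(1−r).
Setting these equal: 2r + 5 = −9r + 9, so r = 4/11.

4/11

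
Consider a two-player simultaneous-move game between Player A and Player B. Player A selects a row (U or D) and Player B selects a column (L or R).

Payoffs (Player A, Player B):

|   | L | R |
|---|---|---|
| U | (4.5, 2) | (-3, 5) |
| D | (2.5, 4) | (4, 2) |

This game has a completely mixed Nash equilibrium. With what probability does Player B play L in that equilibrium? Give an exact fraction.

7/9

Let c be the probability that Player B plays L. In a completely mixed equilibrium, Player A must be indifferent between U and D.
Player A's expected payoff from U is 4.5c − 3(1−c); from D it is 2.5c + 4(1−c).
Setting these equal: 7.5c − 3 = −1.5c + 4, so c = 7/9.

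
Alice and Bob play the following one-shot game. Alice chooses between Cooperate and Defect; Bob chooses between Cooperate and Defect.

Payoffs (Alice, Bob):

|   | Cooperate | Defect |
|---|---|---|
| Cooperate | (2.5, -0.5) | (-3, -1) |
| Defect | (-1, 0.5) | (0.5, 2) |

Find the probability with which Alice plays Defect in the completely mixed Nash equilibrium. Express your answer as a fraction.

1/4

Let x be the probability that Alice plays Cooperate. In a completely mixed equilibrium, Bob must be indifferent between Cooperate and Defect.
Bob's expected payoff from Cooperate is −0.5x + 0.5(1−x); from Defect it is −x + 2(1−x).
Setting these equal: −x + 0.5 = −3x + 2, so x = 3/4.
Therefore Alice plays Defect with probability 1 − 3/4 = 1/4.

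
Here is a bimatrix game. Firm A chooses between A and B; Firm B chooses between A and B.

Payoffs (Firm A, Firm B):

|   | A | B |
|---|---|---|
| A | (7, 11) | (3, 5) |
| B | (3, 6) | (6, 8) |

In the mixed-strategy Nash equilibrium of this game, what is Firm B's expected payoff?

First find x, the probability Firm A plays A, from Firm B's indifference between A and B: 11x + 6(1−x) = 5x + 8(1−x), giving x = 1/4.
Since Firm B is indifferent in equilibrium, Firm B's expected payoff equals the payoff from either column against (1/4, 3/4). Using A: 11(1/4) + 6(3/4) = 29/4.

29/4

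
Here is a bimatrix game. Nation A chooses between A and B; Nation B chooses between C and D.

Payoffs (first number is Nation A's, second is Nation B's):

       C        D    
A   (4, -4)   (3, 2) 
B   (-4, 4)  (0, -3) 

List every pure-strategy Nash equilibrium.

(A, D)

(A, C): Nation B prefers D (2 > -4) — not an equilibrium.
(A, D): Nation A gets 3 ≥ 0 from B, and Nation B gets 2 ≥ -4 from C — Nash equilibrium.
(B, C): Nation A prefers A (4 > -4) — not an equilibrium.
(B, D): Nation A prefers A (3 > 0); Nation B prefers C (4 > -3) — not an equilibrium.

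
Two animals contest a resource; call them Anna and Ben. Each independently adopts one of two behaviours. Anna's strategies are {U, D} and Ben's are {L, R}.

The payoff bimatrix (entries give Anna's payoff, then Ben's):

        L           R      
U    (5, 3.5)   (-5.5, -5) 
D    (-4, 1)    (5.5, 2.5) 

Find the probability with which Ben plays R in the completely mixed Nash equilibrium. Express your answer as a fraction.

9/20

Let y be the probability that Ben plays L. In a completely mixed equilibrium, Anna must be indifferent between U and D.
Anna's expected payoff from U is 5y − 5.5(1−y); from D it is −4y + 5.5(1−y).
Setting these equal: 10.5y − 5.5 = −9.5y + 5.5, so y = 11/20.
Therefore Ben plays R with probability 1 − 11/20 = 9/20.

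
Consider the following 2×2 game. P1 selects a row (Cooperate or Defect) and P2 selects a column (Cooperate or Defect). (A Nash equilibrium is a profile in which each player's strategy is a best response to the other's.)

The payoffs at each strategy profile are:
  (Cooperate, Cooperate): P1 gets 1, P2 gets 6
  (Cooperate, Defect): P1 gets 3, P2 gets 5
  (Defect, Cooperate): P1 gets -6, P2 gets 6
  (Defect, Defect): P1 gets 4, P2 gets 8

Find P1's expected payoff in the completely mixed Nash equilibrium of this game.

11/4

First find y, the probability P2 plays Cooperate, from P1's indifference between Cooperate and Defect: y + 3(1−y) = −6y + 4(1−y), giving y = 1/8.
Since P1 is indifferent in equilibrium, P1's expected payoff equals the payoff from either row against (1/8, 7/8). Using Cooperate: (1/8) + 3(7/8) = 11/4.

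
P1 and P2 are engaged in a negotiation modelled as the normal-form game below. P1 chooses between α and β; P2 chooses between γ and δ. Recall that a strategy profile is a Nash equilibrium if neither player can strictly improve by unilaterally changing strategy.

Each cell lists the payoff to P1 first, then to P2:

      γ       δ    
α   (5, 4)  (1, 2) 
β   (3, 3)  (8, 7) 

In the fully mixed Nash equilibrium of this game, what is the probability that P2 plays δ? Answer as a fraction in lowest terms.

2/9

Let y be the probability that P2 plays γ. In a completely mixed equilibrium, P1 must be indifferent between α and β.
P1's expected payoff from α is 5y + (1−y); from β it is 3y + 8(1−y).
Setting these equal: 4y + 1 = −5y + 8, so y = 7/9.
Therefore P2 plays δ with probability 1 − 7/9 = 2/9.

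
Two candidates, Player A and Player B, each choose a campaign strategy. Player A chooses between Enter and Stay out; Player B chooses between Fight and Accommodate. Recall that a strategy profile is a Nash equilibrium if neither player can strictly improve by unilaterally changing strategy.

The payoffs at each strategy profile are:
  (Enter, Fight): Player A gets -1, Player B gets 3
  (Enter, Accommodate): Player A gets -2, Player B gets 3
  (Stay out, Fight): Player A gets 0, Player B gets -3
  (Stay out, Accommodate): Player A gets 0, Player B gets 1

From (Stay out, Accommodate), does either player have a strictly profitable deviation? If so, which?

Player A at (Stay out, Accommodate) earns 0; deviating to Enter yields -2 — not better.
Player B earns 1; deviating to Fight yields -3 — not better.
Neither player can strictly improve; the profile is a Nash equilibrium.

Neither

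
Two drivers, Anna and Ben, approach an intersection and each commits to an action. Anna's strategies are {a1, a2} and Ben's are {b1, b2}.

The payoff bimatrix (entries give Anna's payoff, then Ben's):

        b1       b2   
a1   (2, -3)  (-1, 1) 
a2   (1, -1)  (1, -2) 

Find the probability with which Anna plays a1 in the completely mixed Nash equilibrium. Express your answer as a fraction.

1/5

Let x be the probability that Anna plays a1. In a completely mixed equilibrium, Ben must be indifferent between b1 and b2.
Ben's expected payoff from b1 is −3x − (1−x); from b2 it is x − 2(1−x).
Setting these equal: −2x − 1 = 3x − 2, so x = 1/5.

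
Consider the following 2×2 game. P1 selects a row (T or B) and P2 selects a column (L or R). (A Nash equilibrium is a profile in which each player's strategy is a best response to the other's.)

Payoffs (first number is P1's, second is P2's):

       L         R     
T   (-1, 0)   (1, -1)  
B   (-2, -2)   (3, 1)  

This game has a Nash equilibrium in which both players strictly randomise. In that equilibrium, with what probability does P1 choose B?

Let x be the probability that P1 plays T. In a completely mixed equilibrium, P2 must be indifferent between L and R.
P2's expected payoff from L is −2(1−x); from R it is −x + (1−x).
Setting these equal: 2x − 2 = −2x + 1, so x = 3/4.
Therefore P1 plays B with probability 1 − 3/4 = 1/4.

1/4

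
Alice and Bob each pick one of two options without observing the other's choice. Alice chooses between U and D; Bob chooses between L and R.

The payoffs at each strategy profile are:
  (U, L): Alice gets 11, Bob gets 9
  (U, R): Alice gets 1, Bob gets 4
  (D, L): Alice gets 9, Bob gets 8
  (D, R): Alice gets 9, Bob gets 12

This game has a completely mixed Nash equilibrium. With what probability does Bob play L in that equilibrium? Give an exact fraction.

Let y be the probability that Bob plays L. In a completely mixed equilibrium, Alice must be indifferent between U and D.
Alice's expected payoff from U is 11y + (1−y); from D it is 9y + 9(1−y).
Setting these equal: 10y + 1 = 9, so y = 4/5.

4/5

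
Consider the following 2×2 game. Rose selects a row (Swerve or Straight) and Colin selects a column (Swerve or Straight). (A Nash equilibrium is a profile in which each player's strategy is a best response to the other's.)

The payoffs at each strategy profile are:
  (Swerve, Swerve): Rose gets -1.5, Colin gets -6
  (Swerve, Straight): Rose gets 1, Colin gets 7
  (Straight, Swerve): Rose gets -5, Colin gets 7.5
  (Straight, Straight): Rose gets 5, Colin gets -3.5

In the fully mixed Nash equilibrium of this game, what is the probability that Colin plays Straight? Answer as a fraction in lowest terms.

7/15

Let q be the probability that Colin plays Swerve. In a completely mixed equilibrium, Rose must be indifferent between Swerve and Straight.
Rose's expected payoff from Swerve is −1.5q + (1−q); from Straight it is −5q + 5(1−q).
Setting these equal: −2.5q + 1 = −10q + 5, so q = 8/15.
Therefore Colin plays Straight with probability 1 − 8/15 = 7/15.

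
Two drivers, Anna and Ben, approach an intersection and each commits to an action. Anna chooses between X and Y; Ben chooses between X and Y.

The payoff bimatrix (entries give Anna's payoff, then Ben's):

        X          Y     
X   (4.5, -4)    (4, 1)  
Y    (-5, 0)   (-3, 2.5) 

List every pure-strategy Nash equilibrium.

(X, Y)

(X, X): Ben prefers Y (1 > -4) — not an equilibrium.
(X, Y): Anna gets 4 ≥ -3 from Y, and Ben gets 1 ≥ -4 from X — Nash equilibrium.
(Y, X): Anna prefers X (4.5 > -5); Ben prefers Y (2.5 > 0) — not an equilibrium.
(Y, Y): Anna prefers X (4 > -3) — not an equilibrium.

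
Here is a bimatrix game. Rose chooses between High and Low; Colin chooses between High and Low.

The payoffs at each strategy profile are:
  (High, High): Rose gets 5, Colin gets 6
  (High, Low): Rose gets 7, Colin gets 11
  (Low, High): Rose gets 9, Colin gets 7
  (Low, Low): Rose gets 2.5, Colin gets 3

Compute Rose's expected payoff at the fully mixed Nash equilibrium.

First find y, the probability Colin plays High, from Rose's indifference between High and Low: 5y + 7(1−y) = 9y + 2.5(1−y), giving y = 9/17.
Since Rose is indifferent in equilibrium, Rose's expected payoff equals the payoff from either row against (9/17, 8/17). Using High: 5(9/17) + 7(8/17) = 101/17.

101/17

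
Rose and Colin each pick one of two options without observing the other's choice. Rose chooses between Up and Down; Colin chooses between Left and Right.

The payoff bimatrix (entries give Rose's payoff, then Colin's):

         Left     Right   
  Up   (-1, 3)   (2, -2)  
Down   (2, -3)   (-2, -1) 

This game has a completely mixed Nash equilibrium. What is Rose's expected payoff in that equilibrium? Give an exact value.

First find y, the probability Colin plays Left, from Rose's indifference between Up and Down: −y + 2(1−y) = 2y − 2(1−y), giving y = 4/7.
Since Rose is indifferent in equilibrium, Rose's expected payoff equals the payoff from either row against (4/7, 3/7). Using Up: −(4/7) + 2(3/7) = 2/7.

2/7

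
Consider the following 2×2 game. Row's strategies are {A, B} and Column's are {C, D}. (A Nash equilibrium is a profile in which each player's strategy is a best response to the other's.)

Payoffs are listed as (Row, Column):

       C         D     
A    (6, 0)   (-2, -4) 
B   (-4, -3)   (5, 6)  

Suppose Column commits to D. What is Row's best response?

Against D, Row earns -2 from A and 5 from B.
So B is the best response.

B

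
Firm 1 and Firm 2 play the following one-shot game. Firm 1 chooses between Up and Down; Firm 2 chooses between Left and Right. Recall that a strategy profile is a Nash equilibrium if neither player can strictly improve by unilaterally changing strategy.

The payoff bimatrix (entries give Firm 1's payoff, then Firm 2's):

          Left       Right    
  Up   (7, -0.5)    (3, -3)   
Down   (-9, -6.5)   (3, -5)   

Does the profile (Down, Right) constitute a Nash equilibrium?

At (Down, Right), Firm 1 earns 3; switching to Up would give 3, so Firm 1 has no profitable deviation.
Firm 2 earns -5; switching to Left would give -6.5, so Firm 2 has no profitable deviation.
Neither player can gain by a unilateral deviation, so this profile is a Nash equilibrium.

Yes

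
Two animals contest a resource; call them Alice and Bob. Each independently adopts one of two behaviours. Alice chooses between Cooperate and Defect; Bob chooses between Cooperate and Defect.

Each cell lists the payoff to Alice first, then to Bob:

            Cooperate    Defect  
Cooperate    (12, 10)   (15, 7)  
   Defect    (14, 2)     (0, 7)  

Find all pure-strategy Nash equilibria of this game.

none

(Cooperate, Cooperate): Alice prefers Defect (14 > 12) — not an equilibrium.
(Cooperate, Defect): Bob prefers Cooperate (10 > 7) — not an equilibrium.
(Defect, Cooperate): Bob prefers Defect (7 > 2) — not an equilibrium.
(Defect, Defect): Alice prefers Cooperate (15 > 0) — not an equilibrium.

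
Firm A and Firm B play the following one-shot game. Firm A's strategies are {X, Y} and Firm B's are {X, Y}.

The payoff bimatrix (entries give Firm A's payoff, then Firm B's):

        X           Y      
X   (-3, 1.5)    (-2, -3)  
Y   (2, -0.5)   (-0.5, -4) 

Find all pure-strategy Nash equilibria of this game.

(X, X): Firm A prefers Y (2 > -3) — not an equilibrium.
(X, Y): Firm A prefers Y (-0.5 > -2); Firm B prefers X (1.5 > -3) — not an equilibrium.
(Y, X): Firm A gets 2 ≥ -3 from X, and Firm B gets -0.5 ≥ -4 from Y — Nash equilibrium.
(Y, Y): Firm B prefers X (-0.5 > -4) — not an equilibrium.

(Y, X)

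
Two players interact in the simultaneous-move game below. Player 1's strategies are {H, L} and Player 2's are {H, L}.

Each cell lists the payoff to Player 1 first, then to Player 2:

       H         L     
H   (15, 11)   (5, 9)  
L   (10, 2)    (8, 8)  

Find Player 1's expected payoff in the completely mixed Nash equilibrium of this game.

35/4

First find y, the probability Player 2 plays H, from Player 1's indifference between H and L: 15y + 5(1−y) = 10y + 8(1−y), giving y = 3/8.
Since Player 1 is indifferent in equilibrium, Player 1's expected payoff equals the payoff from either row against (3/8, 5/8). Using H: 15(3/8) + 5(5/8) = 35/4.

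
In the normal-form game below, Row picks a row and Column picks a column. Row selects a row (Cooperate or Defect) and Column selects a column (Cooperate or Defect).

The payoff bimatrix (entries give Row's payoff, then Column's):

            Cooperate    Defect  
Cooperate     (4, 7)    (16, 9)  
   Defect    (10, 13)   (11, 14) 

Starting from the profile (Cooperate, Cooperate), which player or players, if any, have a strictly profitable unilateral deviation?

Row at (Cooperate, Cooperate) earns 4; deviating to Defect yields 10 — a strict improvement.
Column earns 7; deviating to Defect yields 9 — a strict improvement.
Both Row and Column have strictly profitable deviations.

Both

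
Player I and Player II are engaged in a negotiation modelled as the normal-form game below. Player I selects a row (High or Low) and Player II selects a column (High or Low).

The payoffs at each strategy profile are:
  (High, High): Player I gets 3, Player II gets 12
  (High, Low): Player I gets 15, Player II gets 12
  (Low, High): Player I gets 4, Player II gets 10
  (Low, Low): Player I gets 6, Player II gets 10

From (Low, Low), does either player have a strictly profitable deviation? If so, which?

Player I

Player I at (Low, Low) earns 6; deviating to High yields 15 — a strict improvement.
Player II earns 10; deviating to High yields 10 — not better.
Only Player I has a strictly profitable deviation.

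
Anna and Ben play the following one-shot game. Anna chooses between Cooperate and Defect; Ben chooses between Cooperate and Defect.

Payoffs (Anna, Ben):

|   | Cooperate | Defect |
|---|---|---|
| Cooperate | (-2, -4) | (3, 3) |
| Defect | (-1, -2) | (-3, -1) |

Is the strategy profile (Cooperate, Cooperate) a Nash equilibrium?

No

At (Cooperate, Cooperate), Anna earns -2; switching to Defect would give -1, so Anna would deviate.
Ben earns -4; switching to Defect would give 3, so Ben would deviate.
Since at least one player can profitably deviate, this is not a Nash equilibrium.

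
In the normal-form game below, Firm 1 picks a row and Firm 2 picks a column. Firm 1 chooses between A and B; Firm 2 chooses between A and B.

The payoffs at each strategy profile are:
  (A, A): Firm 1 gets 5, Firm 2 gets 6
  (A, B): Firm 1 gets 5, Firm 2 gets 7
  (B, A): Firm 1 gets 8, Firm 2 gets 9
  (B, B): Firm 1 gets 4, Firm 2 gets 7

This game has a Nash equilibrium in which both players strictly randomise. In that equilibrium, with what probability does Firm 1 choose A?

2/3

Let x be the probability that Firm 1 plays A. In a completely mixed equilibrium, Firm 2 must be indifferent between A and B.
Firm 2's expected payoff from A is 6x + 9(1−x); from B it is 7x + 7(1−x).
Setting these equal: −3x + 9 = 7, so x = 2/3.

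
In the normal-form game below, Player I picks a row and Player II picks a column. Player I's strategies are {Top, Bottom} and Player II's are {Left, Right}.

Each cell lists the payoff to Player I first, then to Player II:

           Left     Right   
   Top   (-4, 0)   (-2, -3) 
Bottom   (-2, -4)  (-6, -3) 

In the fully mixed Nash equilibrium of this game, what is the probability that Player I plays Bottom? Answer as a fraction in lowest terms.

Let x be the probability that Player I plays Top. In a completely mixed equilibrium, Player II must be indifferent between Left and Right.
Player II's expected payoff from Left is −4(1−x); from Right it is −3x − 3(1−x).
Setting these equal: 4x − 4 = -3, so x = 1/4.
Therefore Player I plays Bottom with probability 1 − 1/4 = 3/4.

3/4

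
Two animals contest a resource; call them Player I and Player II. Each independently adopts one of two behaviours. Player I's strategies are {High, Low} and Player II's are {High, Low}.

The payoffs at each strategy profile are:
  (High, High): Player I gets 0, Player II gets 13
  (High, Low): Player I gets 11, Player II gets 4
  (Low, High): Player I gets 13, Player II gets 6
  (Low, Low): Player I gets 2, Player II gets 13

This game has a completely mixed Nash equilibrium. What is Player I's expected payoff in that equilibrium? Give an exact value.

First find y, the probability Player II plays High, from Player I's indifference between High and Low: 11(1−y) = 13y + 2(1−y), giving y = 9/22.
Since Player I is indifferent in equilibrium, Player I's expected payoff equals the payoff from either row against (9/22, 13/22). Using High: 11(13/22) = 13/2.

13/2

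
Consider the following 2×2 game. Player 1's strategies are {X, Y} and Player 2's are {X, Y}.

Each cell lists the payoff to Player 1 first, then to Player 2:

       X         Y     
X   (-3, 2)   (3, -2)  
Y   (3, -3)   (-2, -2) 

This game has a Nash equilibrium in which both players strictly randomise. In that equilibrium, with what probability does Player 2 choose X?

5/11

Let q be the probability that Player 2 plays X. In a completely mixed equilibrium, Player 1 must be indifferent between X and Y.
Player 1's expected payoff from X is −3q + 3(1−q); from Y it is 3q − 2(1−q).
Setting these equal: −6q + 3 = 5q − 2, so q = 5/11.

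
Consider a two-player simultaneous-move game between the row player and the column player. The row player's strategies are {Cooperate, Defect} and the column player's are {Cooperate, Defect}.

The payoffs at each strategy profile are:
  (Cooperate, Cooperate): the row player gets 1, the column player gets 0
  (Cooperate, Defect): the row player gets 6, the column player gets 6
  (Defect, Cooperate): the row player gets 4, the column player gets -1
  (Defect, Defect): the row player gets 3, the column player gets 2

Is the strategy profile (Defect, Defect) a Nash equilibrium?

At (Defect, Defect), the row player earns 3; switching to Cooperate would give 6, so the row player would deviate.
The column player earns 2; switching to Cooperate would give -1, so the column player has no profitable deviation.
Since at least one player can profitably deviate, this is not a Nash equilibrium.

No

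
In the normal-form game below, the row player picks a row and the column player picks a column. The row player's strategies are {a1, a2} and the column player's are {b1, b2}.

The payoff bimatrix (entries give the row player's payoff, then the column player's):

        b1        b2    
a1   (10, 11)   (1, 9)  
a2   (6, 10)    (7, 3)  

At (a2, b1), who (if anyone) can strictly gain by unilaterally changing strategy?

The row player at (a2, b1) earns 6; deviating to a1 yields 10 — a strict improvement.
The column player earns 10; deviating to b2 yields 3 — not better.
Only the row player has a strictly profitable deviation.

The row player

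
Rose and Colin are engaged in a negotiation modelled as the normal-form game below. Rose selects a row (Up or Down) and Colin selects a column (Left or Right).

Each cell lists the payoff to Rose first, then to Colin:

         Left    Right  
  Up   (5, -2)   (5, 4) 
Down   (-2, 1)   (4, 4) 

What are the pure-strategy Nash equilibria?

(Up, Right)

(Up, Left): Colin prefers Right (4 > -2) — not an equilibrium.
(Up, Right): Rose gets 5 ≥ 4 from Down, and Colin gets 4 ≥ -2 from Left — Nash equilibrium.
(Down, Left): Rose prefers Up (5 > -2); Colin prefers Right (4 > 1) — not an equilibrium.
(Down, Right): Rose prefers Up (5 > 4) — not an equilibrium.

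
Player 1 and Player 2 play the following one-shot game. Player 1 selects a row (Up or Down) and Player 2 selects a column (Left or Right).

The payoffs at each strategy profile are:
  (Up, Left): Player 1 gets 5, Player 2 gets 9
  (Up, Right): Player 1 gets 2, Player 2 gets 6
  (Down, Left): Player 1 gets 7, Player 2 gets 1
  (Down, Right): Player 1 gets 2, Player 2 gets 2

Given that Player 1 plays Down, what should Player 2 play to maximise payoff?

Right

Against Down, Player 2 earns 1 from Left and 2 from Right.
So Right is the best response.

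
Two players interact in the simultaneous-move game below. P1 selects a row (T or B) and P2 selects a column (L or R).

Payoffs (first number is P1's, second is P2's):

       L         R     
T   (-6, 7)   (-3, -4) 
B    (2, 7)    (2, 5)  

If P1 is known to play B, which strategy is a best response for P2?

L

Against B, P2 earns 7 from L and 5 from R.
So L is the best response.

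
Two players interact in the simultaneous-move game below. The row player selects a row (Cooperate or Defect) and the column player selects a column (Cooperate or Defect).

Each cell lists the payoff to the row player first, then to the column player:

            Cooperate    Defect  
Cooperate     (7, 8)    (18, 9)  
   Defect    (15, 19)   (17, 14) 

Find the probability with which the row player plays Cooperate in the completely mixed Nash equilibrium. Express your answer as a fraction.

5/6

Let x be the probability that the row player plays Cooperate. In a completely mixed equilibrium, the column player must be indifferent between Cooperate and Defect.
The column player's expected payoff from Cooperate is 8x + 19(1−x); from Defect it is 9x + 14(1−x).
Setting these equal: −11x + 19 = −5x + 14, so x = 5/6.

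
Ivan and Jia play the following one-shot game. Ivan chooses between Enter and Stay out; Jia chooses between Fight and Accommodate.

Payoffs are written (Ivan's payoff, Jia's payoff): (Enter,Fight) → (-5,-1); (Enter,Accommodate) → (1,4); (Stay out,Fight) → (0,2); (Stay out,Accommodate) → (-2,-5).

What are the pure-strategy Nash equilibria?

(Enter, Fight): Ivan prefers Stay out (0 > -5); Jia prefers Accommodate (4 > -1) — not an equilibrium.
(Enter, Accommodate): Ivan gets 1 ≥ -2 from Stay out, and Jia gets 4 ≥ -1 from Fight — Nash equilibrium.
(Stay out, Fight): Ivan gets 0 ≥ -5 from Enter, and Jia gets 2 ≥ -5 from Accommodate — Nash equilibrium.
(Stay out, Accommodate): Ivan prefers Enter (1 > -2); Jia prefers Fight (2 > -5) — not an equilibrium.

(Enter, Accommodate) and (Stay out, Fight)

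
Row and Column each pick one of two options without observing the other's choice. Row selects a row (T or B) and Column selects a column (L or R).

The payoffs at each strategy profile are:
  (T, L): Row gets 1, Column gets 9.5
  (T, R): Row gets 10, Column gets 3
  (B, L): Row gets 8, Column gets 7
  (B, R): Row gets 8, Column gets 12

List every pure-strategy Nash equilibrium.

(T, L): Row prefers B (8 > 1) — not an equilibrium.
(T, R): Column prefers L (9.5 > 3) — not an equilibrium.
(B, L): Column prefers R (12 > 7) — not an equilibrium.
(B, R): Row prefers T (10 > 8) — not an equilibrium.

none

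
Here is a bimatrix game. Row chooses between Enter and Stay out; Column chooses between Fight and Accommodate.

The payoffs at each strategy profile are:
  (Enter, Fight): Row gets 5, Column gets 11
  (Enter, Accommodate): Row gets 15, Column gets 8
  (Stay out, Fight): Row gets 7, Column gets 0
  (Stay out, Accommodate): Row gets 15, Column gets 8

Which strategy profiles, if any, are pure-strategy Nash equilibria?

(Stay out, Accommodate)

(Enter, Fight): Row prefers Stay out (7 > 5) — not an equilibrium.
(Enter, Accommodate): Column prefers Fight (11 > 8) — not an equilibrium.
(Stay out, Fight): Column prefers Accommodate (8 > 0) — not an equilibrium.
(Stay out, Accommodate): Row gets 15 ≥ 15 from Enter, and Column gets 8 ≥ 0 from Fight — Nash equilibrium.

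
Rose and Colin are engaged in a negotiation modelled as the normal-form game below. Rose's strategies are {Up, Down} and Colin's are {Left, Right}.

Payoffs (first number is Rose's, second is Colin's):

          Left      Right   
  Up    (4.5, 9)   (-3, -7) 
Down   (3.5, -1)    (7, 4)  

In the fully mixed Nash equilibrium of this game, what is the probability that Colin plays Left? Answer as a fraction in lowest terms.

10/11

Let y be the probability that Colin plays Left. In a completely mixed equilibrium, Rose must be indifferent between Up and Down.
Rose's expected payoff from Up is 4.5y − 3(1−y); from Down it is 3.5y + 7(1−y).
Setting these equal: 7.5y − 3 = −3.5y + 7, so y = 10/11.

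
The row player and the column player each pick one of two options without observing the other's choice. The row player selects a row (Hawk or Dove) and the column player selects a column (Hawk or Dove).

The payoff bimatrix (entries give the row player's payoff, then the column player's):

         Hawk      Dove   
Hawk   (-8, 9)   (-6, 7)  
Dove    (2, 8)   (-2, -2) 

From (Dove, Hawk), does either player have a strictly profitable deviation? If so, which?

The row player at (Dove, Hawk) earns 2; deviating to Hawk yields -8 — not better.
The column player earns 8; deviating to Dove yields -2 — not better.
Neither player can strictly improve; the profile is a Nash equilibrium.

Neither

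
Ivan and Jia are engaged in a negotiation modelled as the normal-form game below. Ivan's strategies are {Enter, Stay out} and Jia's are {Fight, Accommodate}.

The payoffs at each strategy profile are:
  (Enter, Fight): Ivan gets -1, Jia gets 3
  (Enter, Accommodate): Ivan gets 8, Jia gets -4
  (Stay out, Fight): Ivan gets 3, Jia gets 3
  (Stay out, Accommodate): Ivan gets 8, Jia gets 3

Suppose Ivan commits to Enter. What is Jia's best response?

Fight

Against Enter, Jia earns 3 from Fight and -4 from Accommodate.
So Fight is the best response.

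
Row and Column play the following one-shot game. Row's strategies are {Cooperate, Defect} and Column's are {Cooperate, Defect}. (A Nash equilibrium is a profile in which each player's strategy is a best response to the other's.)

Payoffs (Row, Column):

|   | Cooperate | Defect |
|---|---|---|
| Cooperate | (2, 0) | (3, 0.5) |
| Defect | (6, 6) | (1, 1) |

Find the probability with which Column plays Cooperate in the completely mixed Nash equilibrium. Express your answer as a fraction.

1/3

Let c be the probability that Column plays Cooperate. In a completely mixed equilibrium, Row must be indifferent between Cooperate and Defect.
Row's expected payoff from Cooperate is 2c + 3(1−c); from Defect it is 6c + (1−c).
Setting these equal: −c + 3 = 5c + 1, so c = 1/3.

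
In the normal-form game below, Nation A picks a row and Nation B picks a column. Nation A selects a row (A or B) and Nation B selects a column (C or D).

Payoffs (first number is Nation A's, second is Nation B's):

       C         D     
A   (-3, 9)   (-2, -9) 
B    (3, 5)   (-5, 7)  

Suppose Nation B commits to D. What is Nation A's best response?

Against D, Nation A earns -2 from A and -5 from B.
So A is the best response.

A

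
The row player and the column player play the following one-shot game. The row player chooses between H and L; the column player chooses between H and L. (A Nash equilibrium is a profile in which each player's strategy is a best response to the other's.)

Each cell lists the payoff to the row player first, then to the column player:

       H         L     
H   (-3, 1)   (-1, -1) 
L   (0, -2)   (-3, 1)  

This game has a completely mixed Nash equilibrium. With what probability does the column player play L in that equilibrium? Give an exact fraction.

3/5

Let q be the probability that the column player plays H. In a completely mixed equilibrium, the row player must be indifferent between H and L.
The row player's expected payoff from H is −3q − (1−q); from L it is −3(1−q).
Setting these equal: −2q − 1 = 3q − 3, so q = 2/5.
Therefore the column player plays L with probability 1 − 2/5 = 3/5.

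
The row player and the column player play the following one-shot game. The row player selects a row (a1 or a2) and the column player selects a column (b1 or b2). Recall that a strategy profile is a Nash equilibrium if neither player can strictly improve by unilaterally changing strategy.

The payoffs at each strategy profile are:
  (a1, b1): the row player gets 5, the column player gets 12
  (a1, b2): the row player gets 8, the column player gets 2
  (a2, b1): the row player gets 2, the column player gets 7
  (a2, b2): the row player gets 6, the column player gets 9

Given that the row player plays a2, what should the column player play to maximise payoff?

b2

Against a2, the column player earns 7 from b1 and 9 from b2.
So b2 is the best response.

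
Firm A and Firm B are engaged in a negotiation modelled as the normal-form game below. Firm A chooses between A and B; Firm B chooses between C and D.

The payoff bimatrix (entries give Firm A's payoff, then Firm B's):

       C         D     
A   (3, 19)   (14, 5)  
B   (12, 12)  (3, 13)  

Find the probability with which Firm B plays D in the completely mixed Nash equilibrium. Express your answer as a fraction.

Let q be the probability that Firm B plays C. In a completely mixed equilibrium, Firm A must be indifferent between A and B.
Firm A's expected payoff from A is 3q + 14(1−q); from B it is 12q + 3(1−q).
Setting these equal: −11q + 14 = 9q + 3, so q = 11/20.
Therefore Firm B plays D with probability 1 − 11/20 = 9/20.

9/20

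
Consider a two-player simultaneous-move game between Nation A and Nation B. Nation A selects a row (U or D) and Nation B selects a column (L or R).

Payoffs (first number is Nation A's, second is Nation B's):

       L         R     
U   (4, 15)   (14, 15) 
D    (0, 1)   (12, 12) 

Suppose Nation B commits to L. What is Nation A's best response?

U

Against L, Nation A earns 4 from U and 0 from D.
So U is the best response.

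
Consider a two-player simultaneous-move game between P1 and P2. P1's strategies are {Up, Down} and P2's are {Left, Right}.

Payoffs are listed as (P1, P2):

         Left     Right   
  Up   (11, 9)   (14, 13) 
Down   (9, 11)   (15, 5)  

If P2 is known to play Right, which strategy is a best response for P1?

Down

Against Right, P1 earns 14 from Up and 15 from Down.
So Down is the best response.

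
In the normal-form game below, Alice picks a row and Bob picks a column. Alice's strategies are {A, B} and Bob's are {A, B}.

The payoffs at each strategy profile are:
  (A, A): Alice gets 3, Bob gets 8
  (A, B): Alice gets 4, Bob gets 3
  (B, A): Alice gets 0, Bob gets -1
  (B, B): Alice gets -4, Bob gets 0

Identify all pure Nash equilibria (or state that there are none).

(A, A)

(A, A): Alice gets 3 ≥ 0 from B, and Bob gets 8 ≥ 3 from B — Nash equilibrium.
(A, B): Bob prefers A (8 > 3) — not an equilibrium.
(B, A): Alice prefers A (3 > 0); Bob prefers B (0 > -1) — not an equilibrium.
(B, B): Alice prefers A (4 > -4) — not an equilibrium.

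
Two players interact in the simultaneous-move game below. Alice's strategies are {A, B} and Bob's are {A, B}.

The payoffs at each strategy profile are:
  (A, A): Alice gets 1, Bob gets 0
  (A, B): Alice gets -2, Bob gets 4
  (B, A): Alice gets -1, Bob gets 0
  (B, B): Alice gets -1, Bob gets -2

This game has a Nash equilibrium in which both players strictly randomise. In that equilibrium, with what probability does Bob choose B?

2/3

Let y be the probability that Bob plays A. In a completely mixed equilibrium, Alice must be indifferent between A and B.
Alice's expected payoff from A is y − 2(1−y); from B it is −y − (1−y).
Setting these equal: 3y − 2 = -1, so y = 1/3.
Therefore Bob plays B with probability 1 − 1/3 = 2/3.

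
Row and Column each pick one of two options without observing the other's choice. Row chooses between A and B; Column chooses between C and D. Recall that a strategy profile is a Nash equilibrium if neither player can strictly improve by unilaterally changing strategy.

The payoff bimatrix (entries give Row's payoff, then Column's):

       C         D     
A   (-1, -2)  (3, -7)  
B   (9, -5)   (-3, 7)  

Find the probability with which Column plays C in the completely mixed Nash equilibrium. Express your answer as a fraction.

3/8

Let y be the probability that Column plays C. In a completely mixed equilibrium, Row must be indifferent between A and B.
Row's expected payoff from A is −y + 3(1−y); from B it is 9y − 3(1−y).
Setting these equal: −4y + 3 = 12y − 3, so y = 3/8.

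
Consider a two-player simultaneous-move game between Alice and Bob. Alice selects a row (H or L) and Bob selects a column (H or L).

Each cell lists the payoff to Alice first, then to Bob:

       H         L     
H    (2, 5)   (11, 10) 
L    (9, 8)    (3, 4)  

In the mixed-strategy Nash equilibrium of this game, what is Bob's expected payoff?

First find x, the probability Alice plays H, from Bob's indifference between H and L: 5x + 8(1−x) = 10x + 4(1−x), giving x = 4/9.
Since Bob is indifferent in equilibrium, Bob's expected payoff equals the payoff from either column against (4/9, 5/9). Using H: 5(4/9) + 8(5/9) = 20/3.

20/3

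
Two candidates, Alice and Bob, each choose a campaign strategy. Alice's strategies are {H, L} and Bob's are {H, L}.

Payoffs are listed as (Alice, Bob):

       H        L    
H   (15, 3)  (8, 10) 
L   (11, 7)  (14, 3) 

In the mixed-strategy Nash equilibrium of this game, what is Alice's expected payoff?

61/5

First find q, the probability Bob plays H, from Alice's indifference between H and L: 15q + 8(1−q) = 11q + 14(1−q), giving q = 3/5.
Since Alice is indifferent in equilibrium, Alice's expected payoff equals the payoff from either row against (3/5, 2/5). Using H: 15(3/5) + 8(2/5) = 61/5.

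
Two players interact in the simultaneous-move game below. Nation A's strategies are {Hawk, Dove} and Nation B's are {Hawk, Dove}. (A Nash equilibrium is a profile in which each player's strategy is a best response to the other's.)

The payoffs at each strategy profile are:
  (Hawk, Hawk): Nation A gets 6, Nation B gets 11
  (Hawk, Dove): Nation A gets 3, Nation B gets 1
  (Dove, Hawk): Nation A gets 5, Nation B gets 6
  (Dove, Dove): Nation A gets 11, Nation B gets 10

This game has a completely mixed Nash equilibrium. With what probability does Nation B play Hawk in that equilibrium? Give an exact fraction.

Let c be the probability that Nation B plays Hawk. In a completely mixed equilibrium, Nation A must be indifferent between Hawk and Dove.
Nation A's expected payoff from Hawk is 6c + 3(1−c); from Dove it is 5c + 11(1−c).
Setting these equal: 3c + 3 = −6c + 11, so c = 8/9.

8/9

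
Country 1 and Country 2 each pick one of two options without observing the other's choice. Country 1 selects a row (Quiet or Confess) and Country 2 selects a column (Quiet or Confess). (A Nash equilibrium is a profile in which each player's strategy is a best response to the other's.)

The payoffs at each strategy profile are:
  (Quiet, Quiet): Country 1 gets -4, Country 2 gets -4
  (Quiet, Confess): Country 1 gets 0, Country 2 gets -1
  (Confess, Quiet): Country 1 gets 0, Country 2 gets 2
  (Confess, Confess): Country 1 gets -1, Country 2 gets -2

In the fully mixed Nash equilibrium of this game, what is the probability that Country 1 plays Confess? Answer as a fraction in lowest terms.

Let x be the probability that Country 1 plays Quiet. In a completely mixed equilibrium, Country 2 must be indifferent between Quiet and Confess.
Country 2's expected payoff from Quiet is −4x + 2(1−x); from Confess it is −x − 2(1−x).
Setting these equal: −6x + 2 = x − 2, so x = 4/7.
Therefore Country 1 plays Confess with probability 1 − 4/7 = 3/7.

3/7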